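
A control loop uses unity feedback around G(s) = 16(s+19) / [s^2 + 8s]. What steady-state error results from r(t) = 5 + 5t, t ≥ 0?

Factoring s from the denominator leaves a polynomial with constant term 8, so the system is type 1. Taking each input component in turn:
  • 5: tracked with zero error.
  • 5t: e_ss = 5/K_v with K_v=38 → 5/38.
Total e_ss = 5/38.

5/38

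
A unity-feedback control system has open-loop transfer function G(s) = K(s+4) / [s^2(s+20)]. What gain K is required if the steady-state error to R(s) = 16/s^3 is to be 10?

Two free integrators in G(s): this is a type 2 system.
K_a = lim_{s→0} s^2·G(s) = K·4 / (20) = 0.2·K.
e_ss = 16/K_a = 10 ⇒ K_a = 1.6 ⇒ K = 1.6/0.2 = 8.

8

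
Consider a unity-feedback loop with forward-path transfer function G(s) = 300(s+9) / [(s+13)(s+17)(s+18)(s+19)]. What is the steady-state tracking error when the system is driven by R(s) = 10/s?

41990/4349

G(s) has no factors of s in the denominator, so the system is type 0.
K_p = lim_{s→0} G(s) = 300·9 / (13·17·18·19) = 150/4199.
e_ss = 10/(1 + K_p) = 10/(4349/4199) = 41990/4349.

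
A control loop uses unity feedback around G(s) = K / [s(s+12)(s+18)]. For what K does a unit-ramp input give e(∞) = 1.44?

150

The open loop has one pole at the origin → type 1 system.
K_v = lim_{s→0} s·G(s) = K / (12·18) = (1/216)·K.
e_ss = 1/K_v = 1.44 ⇒ K_v = 25/36 ⇒ K = (25/36)/(1/216) = 150.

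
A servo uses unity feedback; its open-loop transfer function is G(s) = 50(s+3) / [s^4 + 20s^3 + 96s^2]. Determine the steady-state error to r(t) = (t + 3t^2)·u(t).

Lowest-order denominator term is 96s^2, so the open loop has 2 poles at the origin → type 2 system. Taking each input component in turn:
  • t: tracked with zero error.
  • 3t^2: e_ss = 6/K_a with K_a=1.5625 → 3.84.
Total e_ss = 3.84.

3.84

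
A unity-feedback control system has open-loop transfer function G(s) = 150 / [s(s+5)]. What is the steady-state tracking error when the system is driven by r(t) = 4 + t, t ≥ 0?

1/30

G(s) has one factor of s in the denominator, so the system is type 1. Treating each term separately:
  • 4: tracked with zero error.
  • t: e_ss = 1/K_v with K_v=30 → 1/30.
Total e_ss = 1/30.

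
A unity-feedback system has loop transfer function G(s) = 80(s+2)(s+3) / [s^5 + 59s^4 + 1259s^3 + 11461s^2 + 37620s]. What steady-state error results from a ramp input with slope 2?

156.75

Lowest-order denominator term is 37620s, so the open loop has 1 pole at the origin → type 1 system.
K_v = lim_{s→0} s·G(s) = 80·2·3 / 37620 = 8/627.
e_ss = 2/K_v = 2/(8/627) = 156.75.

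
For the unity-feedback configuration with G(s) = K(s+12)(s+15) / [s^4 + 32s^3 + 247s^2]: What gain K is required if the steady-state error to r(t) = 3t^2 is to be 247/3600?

120

The denominator has no term below 247s^2 — 2 poles at s=0, type 2.
K_a = lim_{s→0} s^2·G(s) = K·12·15 / 247 = (180/247)·K.
e_ss = 6/K_a = 247/3600 ⇒ K_a = 21600/247 ⇒ K = (21600/247)/(180/247) = 120.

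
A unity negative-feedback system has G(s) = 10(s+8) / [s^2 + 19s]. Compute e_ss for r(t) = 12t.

Lowest-order denominator term is 19s, so the open loop has 1 pole at the origin → type 1 system.
K_v = lim_{s→0} s·G(s) = 10·8 / 19 = 80/19.
e_ss = 12/K_v = 12/(80/19) = 2.85.

2.85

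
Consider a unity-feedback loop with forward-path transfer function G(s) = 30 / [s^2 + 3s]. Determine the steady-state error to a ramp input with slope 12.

1.2

The denominator has no term below 3s — 1 pole at s=0, type 1.
K_v = lim_{s→0} s·G(s) = 30 / 3 = 10.
e_ss = 12/K_v = 12/10 = 1.2.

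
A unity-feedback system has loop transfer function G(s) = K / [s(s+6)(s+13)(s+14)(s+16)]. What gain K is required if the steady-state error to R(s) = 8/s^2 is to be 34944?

System type = 1 (one pole at s=0).
K_v = lim_{s→0} s·G(s) = K / (6·13·14·16) = (1/17472)·K.
e_ss = 8/K_v = 34944 ⇒ K_v = 1/4368 ⇒ K = (1/4368)/(1/17472) = 4.

4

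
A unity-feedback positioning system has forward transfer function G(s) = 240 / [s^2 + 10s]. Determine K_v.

24

Lowest-order denominator term is 10s, so the open loop has 1 pole at the origin → type 1 system.
K_v = lim_{s→0} s·G(s) = 240 / 10 = 24.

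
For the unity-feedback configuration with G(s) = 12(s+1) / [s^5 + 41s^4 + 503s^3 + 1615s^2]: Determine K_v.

K_v = lim_{s→0} s·G(s); with 2 poles at the origin the limit diverges, so K_v = ∞.

infinity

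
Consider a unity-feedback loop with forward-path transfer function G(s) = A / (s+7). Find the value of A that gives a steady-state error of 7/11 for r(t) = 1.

4

G(s) has no factors of s in the denominator, so the system is type 0.
K_p = lim_{s→0} G(s) = A / (7) = (1/7)·A.
e_ss = 1/(1 + K_p) = 7/11 ⇒ 1 + (1/7)·A = 11/7 ⇒ A = 4.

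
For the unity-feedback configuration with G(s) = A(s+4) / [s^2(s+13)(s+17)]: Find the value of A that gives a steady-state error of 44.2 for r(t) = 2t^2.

Two free integrators in G(s): this is a type 2 system.
K_a = lim_{s→0} s^2·G(s) = A·4 / (13·17) = (4/221)·A.
e_ss = 4/K_a = 44.2 ⇒ K_a = 20/221 ⇒ A = (20/221)/(4/221) = 5.

5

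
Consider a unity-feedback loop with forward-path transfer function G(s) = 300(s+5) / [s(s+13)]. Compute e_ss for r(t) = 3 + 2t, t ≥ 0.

System type = 1 (one pole at s=0). Treating each term separately:
  • 3: tracked with zero error.
  • 2t: e_ss = 2/K_v with K_v=1500/13 → 13/750.
Total e_ss = 13/750.

13/750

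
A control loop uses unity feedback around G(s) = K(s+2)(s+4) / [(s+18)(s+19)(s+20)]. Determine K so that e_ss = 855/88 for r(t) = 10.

25

System type = 0 (no poles at s=0).
K_p = lim_{s→0} G(s) = K·2·4 / (18·19·20) = (1/855)·K.
e_ss = 10/(1 + K_p) = 855/88 ⇒ 1 + (1/855)·K = 176/171 ⇒ K = 25.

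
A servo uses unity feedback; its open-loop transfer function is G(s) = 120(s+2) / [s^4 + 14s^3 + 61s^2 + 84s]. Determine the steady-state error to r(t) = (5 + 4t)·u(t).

1.4

The denominator has no term below 84s — 1 pole at s=0, type 1. Treating each term separately:
  • 5: tracked with zero error.
  • 4t: e_ss = 4/K_v with K_v=20/7 → 1.4.
Total e_ss = 1.4.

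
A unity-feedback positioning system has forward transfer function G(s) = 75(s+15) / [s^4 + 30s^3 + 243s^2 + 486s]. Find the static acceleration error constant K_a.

0

The denominator has no term below 486s — 1 pole at s=0, type 1.
K_a = lim_{s→0} s^2·G(s) = 0 (the extra factor of s kills the finite limit).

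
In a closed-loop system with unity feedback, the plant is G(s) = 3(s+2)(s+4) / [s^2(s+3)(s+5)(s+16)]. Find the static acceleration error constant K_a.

G(s) has two factors of s in the denominator, so the system is type 2.
K_a = lim_{s→0} s^2·G(s) = 3·2·4 / (3·5·16) = 0.1.

0.1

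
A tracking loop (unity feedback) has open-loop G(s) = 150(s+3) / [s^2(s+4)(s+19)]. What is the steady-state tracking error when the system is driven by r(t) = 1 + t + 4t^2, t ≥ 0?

304/225

Two free integrators in G(s): this is a type 2 system. Treating each term separately:
  • 1: tracked with zero error.
  • t: tracked with zero error.
  • 4t^2: e_ss = 8/K_a with K_a=225/38 → 304/225.
Total e_ss = 304/225.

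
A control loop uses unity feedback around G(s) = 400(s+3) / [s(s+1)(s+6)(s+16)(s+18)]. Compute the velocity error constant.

One free integrator in G(s): this is a type 1 system.
K_v = lim_{s→0} s·G(s) = 400·3 / (1·6·16·18) = 25/36.

25/36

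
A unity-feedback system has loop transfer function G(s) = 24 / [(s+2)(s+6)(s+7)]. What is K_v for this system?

G(s) has no factors of s in the denominator, so the system is type 0.
K_v = lim_{s→0} s·G(s) = 0 (the extra factor of s kills the finite limit).

0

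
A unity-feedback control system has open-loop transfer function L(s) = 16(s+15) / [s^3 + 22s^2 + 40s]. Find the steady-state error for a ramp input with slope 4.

Factoring s from the denominator leaves a polynomial with constant term 40, so the system is type 1.
K_v = lim_{s→0} s·L(s) = 16·15 / 40 = 6.
e_ss = 4/K_v = 4/6 = 2/3.

2/3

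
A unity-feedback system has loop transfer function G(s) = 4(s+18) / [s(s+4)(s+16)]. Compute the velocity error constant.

1.125

G(s) has one factor of s in the denominator, so the system is type 1.
K_v = lim_{s→0} s·G(s) = 4·18 / (4·16) = 1.125.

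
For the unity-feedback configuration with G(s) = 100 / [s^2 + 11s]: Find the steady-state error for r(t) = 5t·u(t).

0.55

Lowest-order denominator term is 11s, so the open loop has 1 pole at the origin → type 1 system.
K_v = lim_{s→0} s·G(s) = 100 / 11 = 100/11.
e_ss = 5/K_v = 5/(100/11) = 0.55.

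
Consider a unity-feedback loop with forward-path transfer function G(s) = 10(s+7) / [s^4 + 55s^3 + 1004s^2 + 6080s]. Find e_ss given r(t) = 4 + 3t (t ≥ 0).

Factoring s from the denominator leaves a polynomial with constant term 6080, so the system is type 1. Taking each input component in turn:
  • 4: tracked with zero error.
  • 3t: e_ss = 3/K_v with K_v=7/608 → 1824/7.
Total e_ss = 1824/7.

1824/7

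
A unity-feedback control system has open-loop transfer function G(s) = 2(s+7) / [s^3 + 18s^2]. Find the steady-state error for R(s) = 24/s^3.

The denominator has no term below 18s^2 — 2 poles at s=0, type 2.
K_a = lim_{s→0} s^2·G(s) = 2·7 / 18 = 7/9.
r(t) = 12t^2 gives R(s) = 24/s^3.
e_ss = 24/K_a = 24/(7/9) = 216/7.

216/7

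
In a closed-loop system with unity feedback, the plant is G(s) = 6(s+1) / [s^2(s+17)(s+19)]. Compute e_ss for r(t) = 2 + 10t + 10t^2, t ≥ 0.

The open loop has two poles at the origin → type 2 system. Taking each input component in turn:
  • 2: tracked with zero error.
  • 10t: tracked with zero error.
  • 10t^2: e_ss = 20/K_a with K_a=6/323 → 3230/3.
Total e_ss = 3230/3.

3230/3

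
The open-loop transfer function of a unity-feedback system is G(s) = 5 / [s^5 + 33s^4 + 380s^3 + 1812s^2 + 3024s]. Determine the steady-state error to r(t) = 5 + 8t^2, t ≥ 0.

The denominator has no term below 3024s — 1 pole at s=0, type 1. Taking each input component in turn:
  • 5: tracked with zero error.
  • 8t^2: a type-1 system cannot track it, e_ss → ∞.
The unbounded component dominates.

infinity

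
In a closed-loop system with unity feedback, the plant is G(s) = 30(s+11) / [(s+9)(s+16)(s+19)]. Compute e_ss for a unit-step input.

No free integrators in G(s): this is a type 0 system.
K_p = lim_{s→0} G(s) = 30·11 / (9·16·19) = 55/456.
e_ss = 1/(1 + K_p) = 1/(511/456) = 456/511.

456/511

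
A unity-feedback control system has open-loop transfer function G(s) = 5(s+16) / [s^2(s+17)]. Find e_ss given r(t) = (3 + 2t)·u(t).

0

System type = 2 (two poles at s=0). Treating each term separately:
  • 3: tracked with zero error.
  • 2t: tracked with zero error.
Total e_ss = 0.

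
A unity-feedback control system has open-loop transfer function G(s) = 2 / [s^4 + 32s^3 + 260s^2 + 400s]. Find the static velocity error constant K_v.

0.005

Lowest-order denominator term is 400s, so the open loop has 1 pole at the origin → type 1 system.
K_v = lim_{s→0} s·G(s) = 2 / 400 = 0.005.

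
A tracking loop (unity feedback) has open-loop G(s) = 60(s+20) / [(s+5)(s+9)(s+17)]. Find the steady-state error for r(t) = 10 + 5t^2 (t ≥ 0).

G(s) has no factors of s in the denominator, so the system is type 0. Taking each input component in turn:
  • 10: e_ss = 10/(1+K_p) with K_p=80/51 → 510/131.
  • 5t^2: a type-0 system cannot track it, e_ss → ∞.
The unbounded component dominates.

infinity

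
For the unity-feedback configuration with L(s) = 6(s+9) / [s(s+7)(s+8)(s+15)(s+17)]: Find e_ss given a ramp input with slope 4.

9520/9

One free integrator in L(s): this is a type 1 system.
K_v = lim_{s→0} s·L(s) = 6·9 / (7·8·15·17) = 9/2380.
e_ss = 4/K_v = 4/(9/2380) = 9520/9.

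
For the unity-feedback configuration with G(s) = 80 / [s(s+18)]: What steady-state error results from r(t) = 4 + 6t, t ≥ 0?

1.35

The open loop has one pole at the origin → type 1 system. By superposition:
  • 4: tracked with zero error.
  • 6t: e_ss = 6/K_v with K_v=40/9 → 1.35.
Total e_ss = 1.35.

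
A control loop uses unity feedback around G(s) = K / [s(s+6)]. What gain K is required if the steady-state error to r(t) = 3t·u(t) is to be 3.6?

The open loop has one pole at the origin → type 1 system.
K_v = lim_{s→0} s·G(s) = K / (6) = (1/6)·K.
e_ss = 3/K_v = 3.6 ⇒ K_v = 5/6 ⇒ K = (5/6)/(1/6) = 5.

5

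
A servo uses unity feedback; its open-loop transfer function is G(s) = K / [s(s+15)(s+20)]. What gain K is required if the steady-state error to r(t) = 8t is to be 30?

80

The open loop has one pole at the origin → type 1 system.
K_v = lim_{s→0} s·G(s) = K / (15·20) = (1/300)·K.
e_ss = 8/K_v = 30 ⇒ K_v = 4/15 ⇒ K = (4/15)/(1/300) = 80.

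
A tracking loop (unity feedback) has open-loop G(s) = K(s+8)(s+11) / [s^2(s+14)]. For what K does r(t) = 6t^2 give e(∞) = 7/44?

12

Two free integrators in G(s): this is a type 2 system.
K_a = lim_{s→0} s^2·G(s) = K·8·11 / (14) = (44/7)·K.
e_ss = 12/K_a = 7/44 ⇒ K_a = 528/7 ⇒ K = (528/7)/(44/7) = 12.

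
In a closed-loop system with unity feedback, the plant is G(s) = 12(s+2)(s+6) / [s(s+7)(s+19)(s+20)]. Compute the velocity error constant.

36/665

G(s) has one factor of s in the denominator, so the system is type 1.
K_v = lim_{s→0} s·G(s) = 12·2·6 / (7·19·20) = 36/665.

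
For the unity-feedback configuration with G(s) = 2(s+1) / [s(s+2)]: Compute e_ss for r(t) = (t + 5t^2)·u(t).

The open loop has one pole at the origin → type 1 system. By superposition:
  • t: e_ss = 1/K_v with K_v=1 → 1.
  • 5t^2: a type-1 system cannot track it, e_ss → ∞.
The unbounded component dominates.

infinity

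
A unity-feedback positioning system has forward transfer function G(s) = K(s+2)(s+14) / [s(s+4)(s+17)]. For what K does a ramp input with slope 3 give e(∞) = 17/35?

The open loop has one pole at the origin → type 1 system.
K_v = lim_{s→0} s·G(s) = K·2·14 / (4·17) = (7/17)·K.
e_ss = 3/K_v = 17/35 ⇒ K_v = 105/17 ⇒ K = (105/17)/(7/17) = 15.

15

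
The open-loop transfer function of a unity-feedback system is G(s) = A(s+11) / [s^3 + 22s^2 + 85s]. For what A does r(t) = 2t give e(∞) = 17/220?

Lowest-order denominator term is 85s, so the open loop has 1 pole at the origin → type 1 system.
K_v = lim_{s→0} s·G(s) = A·11 / 85 = (11/85)·A.
e_ss = 2/K_v = 17/220 ⇒ K_v = 440/17 ⇒ A = (440/17)/(11/85) = 200.

200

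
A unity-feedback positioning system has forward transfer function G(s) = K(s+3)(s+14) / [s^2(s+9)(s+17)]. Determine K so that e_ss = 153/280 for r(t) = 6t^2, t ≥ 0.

G(s) has two factors of s in the denominator, so the system is type 2.
K_a = lim_{s→0} s^2·G(s) = K·3·14 / (9·17) = (14/51)·K.
e_ss = 12/K_a = 153/280 ⇒ K_a = 1120/51 ⇒ K = (1120/51)/(14/51) = 80.

80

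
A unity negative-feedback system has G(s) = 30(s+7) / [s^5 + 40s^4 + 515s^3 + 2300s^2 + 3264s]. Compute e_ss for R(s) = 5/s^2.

544/7

Lowest-order denominator term is 3264s, so the open loop has 1 pole at the origin → type 1 system.
K_v = lim_{s→0} s·G(s) = 30·7 / 3264 = 35/544.
e_ss = 5/K_v = 5/(35/544) = 544/7.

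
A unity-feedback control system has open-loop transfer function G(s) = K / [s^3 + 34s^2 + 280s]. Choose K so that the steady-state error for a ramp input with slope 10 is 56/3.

150

The denominator has no term below 280s — 1 pole at s=0, type 1.
K_v = lim_{s→0} s·G(s) = K / 280 = (1/280)·K.
e_ss = 10/K_v = 56/3 ⇒ K_v = 15/28 ⇒ K = (15/28)/(1/280) = 150.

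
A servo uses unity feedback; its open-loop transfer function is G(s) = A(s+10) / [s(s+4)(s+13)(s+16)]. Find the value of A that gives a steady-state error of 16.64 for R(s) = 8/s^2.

40

One free integrator in G(s): this is a type 1 system.
K_v = lim_{s→0} s·G(s) = A·10 / (4·13·16) = (5/416)·A.
e_ss = 8/K_v = 16.64 ⇒ K_v = 25/52 ⇒ A = (25/52)/(5/416) = 40.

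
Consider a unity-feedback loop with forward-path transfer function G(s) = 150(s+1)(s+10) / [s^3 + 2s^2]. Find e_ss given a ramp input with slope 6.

Factoring s^2 from the denominator leaves a polynomial with constant term 2, so the system is type 2.
K_v = ∞ for a type-2 system; e_ss to a ramp is zero.

0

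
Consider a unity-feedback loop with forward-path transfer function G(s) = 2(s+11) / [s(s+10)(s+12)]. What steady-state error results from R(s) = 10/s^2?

G(s) has one factor of s in the denominator, so the system is type 1.
K_v = lim_{s→0} s·G(s) = 2·11 / (10·12) = 11/60.
e_ss = 10/K_v = 10/(11/60) = 600/11.

600/11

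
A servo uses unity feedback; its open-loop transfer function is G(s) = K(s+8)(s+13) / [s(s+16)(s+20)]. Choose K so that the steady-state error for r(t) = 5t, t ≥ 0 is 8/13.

System type = 1 (one pole at s=0).
K_v = lim_{s→0} s·G(s) = K·8·13 / (16·20) = 0.325·K.
e_ss = 5/K_v = 8/13 ⇒ K_v = 8.125 ⇒ K = 8.125/0.325 = 25.

25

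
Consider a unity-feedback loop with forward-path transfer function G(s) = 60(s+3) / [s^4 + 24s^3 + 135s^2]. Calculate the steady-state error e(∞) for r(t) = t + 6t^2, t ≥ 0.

9

The denominator has no term below 135s^2 — 2 poles at s=0, type 2. By superposition:
  • t: tracked with zero error.
  • 6t^2: e_ss = 12/K_a with K_a=4/3 → 9.
Total e_ss = 9.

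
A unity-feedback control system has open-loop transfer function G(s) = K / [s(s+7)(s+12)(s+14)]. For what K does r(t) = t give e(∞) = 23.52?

50

G(s) has one factor of s in the denominator, so the system is type 1.
K_v = lim_{s→0} s·G(s) = K / (7·12·14) = (1/1176)·K.
e_ss = 1/K_v = 23.52 ⇒ K_v = 25/588 ⇒ K = (25/588)/(1/1176) = 50.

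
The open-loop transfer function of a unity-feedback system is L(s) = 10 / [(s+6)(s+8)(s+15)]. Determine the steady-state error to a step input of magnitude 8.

L(s) has no factors of s in the denominator, so the system is type 0.
K_p = lim_{s→0} L(s) = 10 / (6·8·15) = 1/72.
e_ss = 8/(1 + K_p) = 8/(73/72) = 576/73.

576/73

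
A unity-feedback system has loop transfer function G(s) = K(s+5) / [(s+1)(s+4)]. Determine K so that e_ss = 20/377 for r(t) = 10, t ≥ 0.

System type = 0 (no poles at s=0).
K_p = lim_{s→0} G(s) = K·5 / (1·4) = 1.25·K.
e_ss = 10/(1 + K_p) = 20/377 ⇒ 1 + 1.25·K = 188.5 ⇒ K = 150.

150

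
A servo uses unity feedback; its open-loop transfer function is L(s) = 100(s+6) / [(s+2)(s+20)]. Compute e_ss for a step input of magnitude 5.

No free integrators in L(s): this is a type 0 system.
K_p = lim_{s→0} L(s) = 100·6 / (2·20) = 15.
e_ss = 5/(1 + K_p) = 5/16 = 0.3125.

0.3125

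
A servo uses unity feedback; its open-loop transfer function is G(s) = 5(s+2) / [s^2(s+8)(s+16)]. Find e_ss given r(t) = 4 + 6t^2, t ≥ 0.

153.6

The open loop has two poles at the origin → type 2 system. Treating each term separately:
  • 4: tracked with zero error.
  • 6t^2: e_ss = 12/K_a with K_a=5/64 → 153.6.
Total e_ss = 153.6.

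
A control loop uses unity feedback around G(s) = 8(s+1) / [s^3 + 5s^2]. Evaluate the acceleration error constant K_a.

The denominator has no term below 5s^2 — 2 poles at s=0, type 2.
K_a = lim_{s→0} s^2·G(s) = 8·1 / 5 = 1.6.

1.6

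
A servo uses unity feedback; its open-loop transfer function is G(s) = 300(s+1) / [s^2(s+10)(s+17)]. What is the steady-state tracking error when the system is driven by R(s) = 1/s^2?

Two free integrators in G(s): this is a type 2 system.
A type-2 system has K_v = ∞, so it tracks a ramp input with zero steady-state error.

0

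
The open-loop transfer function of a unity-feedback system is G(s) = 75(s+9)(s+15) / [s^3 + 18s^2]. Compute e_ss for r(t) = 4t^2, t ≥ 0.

The denominator has no term below 18s^2 — 2 poles at s=0, type 2.
K_a = lim_{s→0} s^2·G(s) = 75·9·15 / 18 = 562.5.
r(t) = 4t^2 gives R(s) = 8/s^3.
e_ss = 8/K_a = 8/562.5 = 16/1125.

16/1125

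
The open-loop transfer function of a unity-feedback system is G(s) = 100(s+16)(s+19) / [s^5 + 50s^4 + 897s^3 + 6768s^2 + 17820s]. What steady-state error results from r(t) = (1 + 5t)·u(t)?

The denominator has no term below 17820s — 1 pole at s=0, type 1. Treating each term separately:
  • 1: tracked with zero error.
  • 5t: e_ss = 5/K_v with K_v=1520/891 → 891/304.
Total e_ss = 891/304.

891/304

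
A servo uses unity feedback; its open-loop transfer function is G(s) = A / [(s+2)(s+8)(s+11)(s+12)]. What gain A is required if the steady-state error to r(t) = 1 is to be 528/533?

The open loop has no poles at the origin → type 0 system.
K_p = lim_{s→0} G(s) = A / (2·8·11·12) = (1/2112)·A.
e_ss = 1/(1 + K_p) = 528/533 ⇒ 1 + (1/2112)·A = 533/528 ⇒ A = 20.

20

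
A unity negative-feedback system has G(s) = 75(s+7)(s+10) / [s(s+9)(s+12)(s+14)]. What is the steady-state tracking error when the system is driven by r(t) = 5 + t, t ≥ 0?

0.288

G(s) has one factor of s in the denominator, so the system is type 1. Treating each term separately:
  • 5: tracked with zero error.
  • t: e_ss = 1/K_v with K_v=125/36 → 0.288.
Total e_ss = 0.288.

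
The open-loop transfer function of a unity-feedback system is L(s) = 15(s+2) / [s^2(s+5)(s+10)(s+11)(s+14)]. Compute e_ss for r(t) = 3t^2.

The open loop has two poles at the origin → type 2 system.
K_a = lim_{s→0} s^2·L(s) = 15·2 / (5·10·11·14) = 3/770.
r(t) = 3t^2 gives R(s) = 6/s^3.
e_ss = 6/K_a = 6/(3/770) = 1540.

1540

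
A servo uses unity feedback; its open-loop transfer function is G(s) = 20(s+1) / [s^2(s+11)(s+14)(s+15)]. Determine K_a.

2/231

G(s) has two factors of s in the denominator, so the system is type 2.
K_a = lim_{s→0} s^2·G(s) = 20·1 / (11·14·15) = 2/231.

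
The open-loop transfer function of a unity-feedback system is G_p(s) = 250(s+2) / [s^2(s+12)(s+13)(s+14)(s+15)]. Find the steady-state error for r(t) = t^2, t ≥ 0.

The open loop has two poles at the origin → type 2 system.
K_a = lim_{s→0} s^2·G_p(s) = 250·2 / (12·13·14·15) = 25/1638.
r(t) = t^2 gives R(s) = 2/s^3.
e_ss = 2/K_a = 2/(25/1638) = 131.04.

131.04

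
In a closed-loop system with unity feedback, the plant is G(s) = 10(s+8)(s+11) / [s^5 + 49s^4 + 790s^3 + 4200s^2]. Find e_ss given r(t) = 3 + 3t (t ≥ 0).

0

Factoring s^2 from the denominator leaves a polynomial with constant term 4200, so the system is type 2. By superposition:
  • 3: tracked with zero error.
  • 3t: tracked with zero error.
Total e_ss = 0.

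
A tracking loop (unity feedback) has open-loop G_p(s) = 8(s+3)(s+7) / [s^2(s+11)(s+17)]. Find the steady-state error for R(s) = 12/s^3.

System type = 2 (two poles at s=0).
K_a = lim_{s→0} s^2·G_p(s) = 8·3·7 / (11·17) = 168/187.
r(t) = 6t^2 gives R(s) = 12/s^3.
e_ss = 12/K_a = 12/(168/187) = 187/14.

187/14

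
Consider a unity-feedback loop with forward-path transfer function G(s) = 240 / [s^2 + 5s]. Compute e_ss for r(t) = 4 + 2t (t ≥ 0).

1/24

Factoring s from the denominator leaves a polynomial with constant term 5, so the system is type 1. Taking each input component in turn:
  • 4: tracked with zero error.
  • 2t: e_ss = 2/K_v with K_v=48 → 1/24.
Total e_ss = 1/24.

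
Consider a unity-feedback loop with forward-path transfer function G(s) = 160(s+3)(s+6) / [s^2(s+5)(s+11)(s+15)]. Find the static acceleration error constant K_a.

192/55

G(s) has two factors of s in the denominator, so the system is type 2.
K_a = lim_{s→0} s^2·G(s) = 160·3·6 / (5·11·15) = 192/55.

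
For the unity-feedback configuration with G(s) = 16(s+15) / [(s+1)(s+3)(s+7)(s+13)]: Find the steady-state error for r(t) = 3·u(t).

91/57

G(s) has no factors of s in the denominator, so the system is type 0.
K_p = lim_{s→0} G(s) = 16·15 / (1·3·7·13) = 80/91.
e_ss = 3/(1 + K_p) = 3/(171/91) = 91/57.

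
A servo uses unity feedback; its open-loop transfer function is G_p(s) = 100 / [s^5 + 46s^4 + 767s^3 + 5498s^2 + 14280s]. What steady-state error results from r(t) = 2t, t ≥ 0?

285.6

Lowest-order denominator term is 14280s, so the open loop has 1 pole at the origin → type 1 system.
K_v = lim_{s→0} s·G_p(s) = 100 / 14280 = 5/714.
e_ss = 2/K_v = 2/(5/714) = 285.6.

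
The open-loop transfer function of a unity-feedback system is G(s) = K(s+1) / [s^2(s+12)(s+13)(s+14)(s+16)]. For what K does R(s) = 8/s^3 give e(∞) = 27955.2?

10

Two free integrators in G(s): this is a type 2 system.
K_a = lim_{s→0} s^2·G(s) = K·1 / (12·13·14·16) = (1/34944)·K.
e_ss = 8/K_a = 27955.2 ⇒ K_a = 5/17472 ⇒ K = (5/17472)/(1/34944) = 10.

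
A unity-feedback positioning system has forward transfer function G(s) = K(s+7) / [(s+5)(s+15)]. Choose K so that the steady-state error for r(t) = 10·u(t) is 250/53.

12

The open loop has no poles at the origin → type 0 system.
K_p = lim_{s→0} G(s) = K·7 / (5·15) = (7/75)·K.
e_ss = 10/(1 + K_p) = 250/53 ⇒ 1 + (7/75)·K = 2.12 ⇒ K = 12.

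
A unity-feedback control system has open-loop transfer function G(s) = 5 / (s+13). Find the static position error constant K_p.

G(s) has no factors of s in the denominator, so the system is type 0.
K_p = lim_{s→0} G(s) = 5 / (13) = 5/13.

5/13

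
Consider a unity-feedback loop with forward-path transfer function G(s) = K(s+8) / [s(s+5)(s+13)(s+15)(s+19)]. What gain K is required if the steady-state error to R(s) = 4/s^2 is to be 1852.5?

5

System type = 1 (one pole at s=0).
K_v = lim_{s→0} s·G(s) = K·8 / (5·13·15·19) = (8/18525)·K.
e_ss = 4/K_v = 1852.5 ⇒ K_v = 8/3705 ⇒ K = (8/3705)/(8/18525) = 5.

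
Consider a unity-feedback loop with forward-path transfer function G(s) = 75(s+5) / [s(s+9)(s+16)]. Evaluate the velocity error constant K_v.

One free integrator in G(s): this is a type 1 system.
K_v = lim_{s→0} s·G(s) = 75·5 / (9·16) = 125/48.

125/48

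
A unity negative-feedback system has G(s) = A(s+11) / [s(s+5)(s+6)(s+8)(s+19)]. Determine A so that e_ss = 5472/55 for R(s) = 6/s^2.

The open loop has one pole at the origin → type 1 system.
K_v = lim_{s→0} s·G(s) = A·11 / (5·6·8·19) = (11/4560)·A.
e_ss = 6/K_v = 5472/55 ⇒ K_v = 55/912 ⇒ A = (55/912)/(11/4560) = 25.

25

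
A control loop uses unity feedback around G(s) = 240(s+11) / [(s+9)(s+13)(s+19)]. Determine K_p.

The open loop has no poles at the origin → type 0 system.
K_p = lim_{s→0} G(s) = 240·11 / (9·13·19) = 880/741.

880/741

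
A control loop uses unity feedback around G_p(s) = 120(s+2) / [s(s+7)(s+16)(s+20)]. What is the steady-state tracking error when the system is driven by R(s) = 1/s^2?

The open loop has one pole at the origin → type 1 system.
K_v = lim_{s→0} s·G_p(s) = 120·2 / (7·16·20) = 3/28.
e_ss = 1/K_v = 1/(3/28) = 28/3.

28/3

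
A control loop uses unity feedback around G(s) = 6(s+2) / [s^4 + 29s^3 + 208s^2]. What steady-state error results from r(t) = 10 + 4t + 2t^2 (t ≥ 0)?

Factoring s^2 from the denominator leaves a polynomial with constant term 208, so the system is type 2. By superposition:
  • 10: tracked with zero error.
  • 4t: tracked with zero error.
  • 2t^2: e_ss = 4/K_a with K_a=3/52 → 208/3.
Total e_ss = 208/3.

208/3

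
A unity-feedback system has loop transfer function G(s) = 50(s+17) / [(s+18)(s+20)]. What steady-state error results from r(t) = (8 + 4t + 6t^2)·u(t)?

infinity

System type = 0 (no poles at s=0). Taking each input component in turn:
  • 8: e_ss = 8/(1+K_p) with K_p=85/36 → 288/121.
  • 4t: a type-0 system cannot track it, e_ss → ∞.
  • 6t^2: a type-0 system cannot track it, e_ss → ∞.
The unbounded component dominates.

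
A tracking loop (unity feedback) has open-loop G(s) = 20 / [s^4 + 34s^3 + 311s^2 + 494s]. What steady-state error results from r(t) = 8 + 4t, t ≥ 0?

98.8

Lowest-order denominator term is 494s, so the open loop has 1 pole at the origin → type 1 system. Treating each term separately:
  • 8: tracked with zero error.
  • 4t: e_ss = 4/K_v with K_v=10/247 → 98.8.
Total e_ss = 98.8.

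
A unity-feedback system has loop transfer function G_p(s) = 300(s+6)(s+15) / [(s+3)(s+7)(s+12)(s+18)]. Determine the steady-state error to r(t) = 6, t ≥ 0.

The open loop has no poles at the origin → type 0 system.
K_p = lim_{s→0} G_p(s) = 300·6·15 / (3·7·12·18) = 125/21.
e_ss = 6/(1 + K_p) = 6/(146/21) = 63/73.

63/73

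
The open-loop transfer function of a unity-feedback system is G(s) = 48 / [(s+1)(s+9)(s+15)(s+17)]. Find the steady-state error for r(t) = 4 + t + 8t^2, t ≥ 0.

infinity

G(s) has no factors of s in the denominator, so the system is type 0. By superposition:
  • 4: e_ss = 4/(1+K_p) with K_p=16/765 → 3060/781.
  • t: a type-0 system cannot track it, e_ss → ∞.
  • 8t^2: a type-0 system cannot track it, e_ss → ∞.
The unbounded component dominates.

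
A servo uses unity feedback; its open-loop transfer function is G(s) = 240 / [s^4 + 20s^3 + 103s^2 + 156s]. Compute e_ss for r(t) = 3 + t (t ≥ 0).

0.65

The denominator has no term below 156s — 1 pole at s=0, type 1. Taking each input component in turn:
  • 3: tracked with zero error.
  • t: e_ss = 1/K_v with K_v=20/13 → 0.65.
Total e_ss = 0.65.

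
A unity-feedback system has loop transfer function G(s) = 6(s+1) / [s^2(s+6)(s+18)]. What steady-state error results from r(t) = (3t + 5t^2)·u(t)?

System type = 2 (two poles at s=0). By superposition:
  • 3t: tracked with zero error.
  • 5t^2: e_ss = 10/K_a with K_a=1/18 → 180.
Total e_ss = 180.

180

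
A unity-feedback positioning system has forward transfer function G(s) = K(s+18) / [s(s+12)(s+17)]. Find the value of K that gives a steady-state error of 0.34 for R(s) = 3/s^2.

System type = 1 (one pole at s=0).
K_v = lim_{s→0} s·G(s) = K·18 / (12·17) = (3/34)·K.
e_ss = 3/K_v = 0.34 ⇒ K_v = 150/17 ⇒ K = (150/17)/(3/34) = 100.

100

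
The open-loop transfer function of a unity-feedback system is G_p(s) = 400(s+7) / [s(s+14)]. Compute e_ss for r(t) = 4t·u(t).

The open loop has one pole at the origin → type 1 system.
K_v = lim_{s→0} s·G_p(s) = 400·7 / (14) = 200.
e_ss = 4/K_v = 4/200 = 0.02.

0.02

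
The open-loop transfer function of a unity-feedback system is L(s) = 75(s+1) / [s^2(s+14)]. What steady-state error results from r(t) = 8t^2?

L(s) has two factors of s in the denominator, so the system is type 2.
K_a = lim_{s→0} s^2·L(s) = 75·1 / (14) = 75/14.
r(t) = 8t^2 gives R(s) = 16/s^3.
e_ss = 16/K_a = 16/(75/14) = 224/75.

224/75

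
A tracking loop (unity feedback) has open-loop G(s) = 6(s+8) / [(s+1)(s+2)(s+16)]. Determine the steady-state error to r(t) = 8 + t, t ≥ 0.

infinity

System type = 0 (no poles at s=0). Treating each term separately:
  • 8: e_ss = 8/(1+K_p) with K_p=1.5 → 3.2.
  • t: a type-0 system cannot track it, e_ss → ∞.
The unbounded component dominates.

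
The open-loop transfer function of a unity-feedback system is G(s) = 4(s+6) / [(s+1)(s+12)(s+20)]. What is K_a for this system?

The open loop has no poles at the origin → type 0 system.
K_a = lim_{s→0} s^2·G(s) = 0 (the extra factor of s kills the finite limit).

0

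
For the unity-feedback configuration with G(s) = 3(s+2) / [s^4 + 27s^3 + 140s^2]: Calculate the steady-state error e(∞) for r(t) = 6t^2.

Lowest-order denominator term is 140s^2, so the open loop has 2 poles at the origin → type 2 system.
K_a = lim_{s→0} s^2·G(s) = 3·2 / 140 = 3/70.
r(t) = 6t^2 gives R(s) = 12/s^3.
e_ss = 12/K_a = 12/(3/70) = 280.

280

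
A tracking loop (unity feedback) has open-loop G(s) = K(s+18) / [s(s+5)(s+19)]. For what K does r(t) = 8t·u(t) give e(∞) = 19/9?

20

One free integrator in G(s): this is a type 1 system.
K_v = lim_{s→0} s·G(s) = K·18 / (5·19) = (18/95)·K.
e_ss = 8/K_v = 19/9 ⇒ K_v = 72/19 ⇒ K = (72/19)/(18/95) = 20.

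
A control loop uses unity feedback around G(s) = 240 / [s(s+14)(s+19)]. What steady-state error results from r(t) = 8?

0

System type = 1 (one pole at s=0).
A type-1 system has K_p = ∞, so it tracks a step input with zero steady-state error.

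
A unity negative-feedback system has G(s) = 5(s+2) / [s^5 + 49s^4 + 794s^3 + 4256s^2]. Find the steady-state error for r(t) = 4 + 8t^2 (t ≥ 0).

6809.6

The denominator has no term below 4256s^2 — 2 poles at s=0, type 2. By superposition:
  • 4: tracked with zero error.
  • 8t^2: e_ss = 16/K_a with K_a=5/2128 → 6809.6.
Total e_ss = 6809.6.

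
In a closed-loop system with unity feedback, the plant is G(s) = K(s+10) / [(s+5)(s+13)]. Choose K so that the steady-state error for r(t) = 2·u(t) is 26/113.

50

G(s) has no factors of s in the denominator, so the system is type 0.
K_p = lim_{s→0} G(s) = K·10 / (5·13) = (2/13)·K.
e_ss = 2/(1 + K_p) = 26/113 ⇒ 1 + (2/13)·K = 113/13 ⇒ K = 50.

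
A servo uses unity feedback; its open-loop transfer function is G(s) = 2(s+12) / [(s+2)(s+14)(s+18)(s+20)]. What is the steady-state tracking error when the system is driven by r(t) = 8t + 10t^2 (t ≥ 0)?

infinity

The open loop has no poles at the origin → type 0 system. Taking each input component in turn:
  • 8t: a type-0 system cannot track it, e_ss → ∞.
  • 10t^2: a type-0 system cannot track it, e_ss → ∞.
The unbounded component dominates.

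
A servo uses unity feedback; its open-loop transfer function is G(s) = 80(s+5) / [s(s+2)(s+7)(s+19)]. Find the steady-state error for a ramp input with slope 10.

System type = 1 (one pole at s=0).
K_v = lim_{s→0} s·G(s) = 80·5 / (2·7·19) = 200/133.
e_ss = 10/K_v = 10/(200/133) = 6.65.

6.65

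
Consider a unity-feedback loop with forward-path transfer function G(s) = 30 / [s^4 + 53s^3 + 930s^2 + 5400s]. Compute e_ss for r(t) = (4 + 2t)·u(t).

360

Factoring s from the denominator leaves a polynomial with constant term 5400, so the system is type 1. By superposition:
  • 4: tracked with zero error.
  • 2t: e_ss = 2/K_v with K_v=1/180 → 360.
Total e_ss = 360.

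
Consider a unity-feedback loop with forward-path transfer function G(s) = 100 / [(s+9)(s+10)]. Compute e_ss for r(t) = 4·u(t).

36/19

System type = 0 (no poles at s=0).
K_p = lim_{s→0} G(s) = 100 / (9·10) = 10/9.
e_ss = 4/(1 + K_p) = 4/(19/9) = 36/19.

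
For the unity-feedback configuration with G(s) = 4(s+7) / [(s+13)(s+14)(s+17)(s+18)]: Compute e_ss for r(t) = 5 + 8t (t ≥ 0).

infinity

The open loop has no poles at the origin → type 0 system. Taking each input component in turn:
  • 5: e_ss = 5/(1+K_p) with K_p=1/1989 → 1989/398.
  • 8t: a type-0 system cannot track it, e_ss → ∞.
The unbounded component dominates.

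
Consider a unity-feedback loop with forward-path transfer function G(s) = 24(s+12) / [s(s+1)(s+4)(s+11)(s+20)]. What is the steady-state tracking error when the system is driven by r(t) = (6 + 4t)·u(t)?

110/9

One free integrator in G(s): this is a type 1 system. By superposition:
  • 6: tracked with zero error.
  • 4t: e_ss = 4/K_v with K_v=18/55 → 110/9.
Total e_ss = 110/9.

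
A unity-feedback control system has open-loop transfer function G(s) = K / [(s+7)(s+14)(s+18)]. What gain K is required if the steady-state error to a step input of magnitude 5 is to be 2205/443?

G(s) has no factors of s in the denominator, so the system is type 0.
K_p = lim_{s→0} G(s) = K / (7·14·18) = (1/1764)·K.
e_ss = 5/(1 + K_p) = 2205/443 ⇒ 1 + (1/1764)·K = 443/441 ⇒ K = 8.

8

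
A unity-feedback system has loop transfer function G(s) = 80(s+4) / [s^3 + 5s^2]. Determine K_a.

The denominator has no term below 5s^2 — 2 poles at s=0, type 2.
K_a = lim_{s→0} s^2·G(s) = 80·4 / 5 = 64.

64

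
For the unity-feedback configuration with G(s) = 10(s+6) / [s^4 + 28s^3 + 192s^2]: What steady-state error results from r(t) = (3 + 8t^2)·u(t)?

Factoring s^2 from the denominator leaves a polynomial with constant term 192, so the system is type 2. Treating each term separately:
  • 3: tracked with zero error.
  • 8t^2: e_ss = 16/K_a with K_a=0.3125 → 51.2.
Total e_ss = 51.2.

51.2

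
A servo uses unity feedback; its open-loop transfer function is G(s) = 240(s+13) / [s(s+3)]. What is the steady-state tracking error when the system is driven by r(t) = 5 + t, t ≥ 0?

1/1040

One free integrator in G(s): this is a type 1 system. Taking each input component in turn:
  • 5: tracked with zero error.
  • t: e_ss = 1/K_v with K_v=1040 → 1/1040.
Total e_ss = 1/1040.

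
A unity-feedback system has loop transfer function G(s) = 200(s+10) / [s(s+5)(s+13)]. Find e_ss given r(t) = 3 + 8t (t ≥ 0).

The open loop has one pole at the origin → type 1 system. Taking each input component in turn:
  • 3: tracked with zero error.
  • 8t: e_ss = 8/K_v with K_v=400/13 → 0.26.
Total e_ss = 0.26.

0.26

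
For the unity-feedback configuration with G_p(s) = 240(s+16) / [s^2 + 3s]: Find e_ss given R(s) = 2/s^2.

1/640

Lowest-order denominator term is 3s, so the open loop has 1 pole at the origin → type 1 system.
K_v = lim_{s→0} s·G_p(s) = 240·16 / 3 = 1280.
e_ss = 2/K_v = 2/1280 = 1/640.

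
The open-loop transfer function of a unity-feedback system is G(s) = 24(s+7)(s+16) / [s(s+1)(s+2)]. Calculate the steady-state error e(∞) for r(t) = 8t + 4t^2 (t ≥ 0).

G(s) has one factor of s in the denominator, so the system is type 1. Treating each term separately:
  • 8t: e_ss = 8/K_v with K_v=1344 → 1/168.
  • 4t^2: a type-1 system cannot track it, e_ss → ∞.
The unbounded component dominates.

infinity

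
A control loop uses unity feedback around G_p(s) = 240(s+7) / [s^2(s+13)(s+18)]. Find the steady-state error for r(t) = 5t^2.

39/28

Two free integrators in G_p(s): this is a type 2 system.
K_a = lim_{s→0} s^2·G_p(s) = 240·7 / (13·18) = 280/39.
r(t) = 5t^2 gives R(s) = 10/s^3.
e_ss = 10/K_a = 10/(280/39) = 39/28.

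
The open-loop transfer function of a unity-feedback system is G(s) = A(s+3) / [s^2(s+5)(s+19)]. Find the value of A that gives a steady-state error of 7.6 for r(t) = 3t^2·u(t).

G(s) has two factors of s in the denominator, so the system is type 2.
K_a = lim_{s→0} s^2·G(s) = A·3 / (5·19) = (3/95)·A.
e_ss = 6/K_a = 7.6 ⇒ K_a = 15/19 ⇒ A = (15/19)/(3/95) = 25.

25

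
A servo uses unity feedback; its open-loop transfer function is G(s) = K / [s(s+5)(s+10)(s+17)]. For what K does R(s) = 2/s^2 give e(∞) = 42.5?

40

The open loop has one pole at the origin → type 1 system.
K_v = lim_{s→0} s·G(s) = K / (5·10·17) = (1/850)·K.
e_ss = 2/K_v = 42.5 ⇒ K_v = 4/85 ⇒ K = (4/85)/(1/850) = 40.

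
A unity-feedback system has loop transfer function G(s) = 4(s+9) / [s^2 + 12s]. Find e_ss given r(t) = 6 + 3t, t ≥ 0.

1

Lowest-order denominator term is 12s, so the open loop has 1 pole at the origin → type 1 system. Taking each input component in turn:
  • 6: tracked with zero error.
  • 3t: e_ss = 3/K_v with K_v=3 → 1.
Total e_ss = 1.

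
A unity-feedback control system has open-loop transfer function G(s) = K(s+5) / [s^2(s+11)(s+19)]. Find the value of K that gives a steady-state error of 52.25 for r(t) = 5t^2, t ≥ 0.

8

Two free integrators in G(s): this is a type 2 system.
K_a = lim_{s→0} s^2·G(s) = K·5 / (11·19) = (5/209)·K.
e_ss = 10/K_a = 52.25 ⇒ K_a = 40/209 ⇒ K = (40/209)/(5/209) = 8.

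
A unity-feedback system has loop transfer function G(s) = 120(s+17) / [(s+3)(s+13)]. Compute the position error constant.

680/13

G(s) has no factors of s in the denominator, so the system is type 0.
K_p = lim_{s→0} G(s) = 120·17 / (3·13) = 680/13.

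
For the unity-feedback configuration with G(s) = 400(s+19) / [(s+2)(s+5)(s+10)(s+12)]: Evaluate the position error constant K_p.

G(s) has no factors of s in the denominator, so the system is type 0.
K_p = lim_{s→0} G(s) = 400·19 / (2·5·10·12) = 19/3.

19/3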